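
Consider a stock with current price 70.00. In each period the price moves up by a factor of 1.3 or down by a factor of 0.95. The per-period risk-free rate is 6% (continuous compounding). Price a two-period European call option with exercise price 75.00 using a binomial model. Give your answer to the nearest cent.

Risk-neutral probability p = (e^0.06 − 0.95)/(1.3 − 0.95) = 0.1118/0.3500 = 0.3195
Terminal stock prices: S_uu = 118.3, S_ud = 86.45, S_dd = 63.17
Terminal payoffs (S − K): max(43.3, 0) = 43.3, max(11.45, 0) = 11.45, max(-11.83, 0) = 0
Node u (S = 91): V_u = e^(−0.06)·[0.3195·43.3000 + 0.6805·11.4500] = 20.3677
Node d (S = 66.5): V_d = e^(−0.06)·[0.3195·11.4500 + 0.6805·0.0000] = 3.4456
Node 0 (S = 70): V_0 = e^(−0.06)·[0.3195·20.3677 + 0.6805·3.4456] = 8.3372

8.34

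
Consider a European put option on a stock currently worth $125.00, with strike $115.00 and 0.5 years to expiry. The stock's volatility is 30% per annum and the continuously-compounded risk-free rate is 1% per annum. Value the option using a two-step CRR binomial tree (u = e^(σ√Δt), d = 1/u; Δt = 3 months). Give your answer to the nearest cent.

CRR parameters: u = e^(σ√Δt) = e^(0.3·√0.25) = 1.1618, d = 1/u = 0.8607
Per-period rate: rΔt = 0.01·0.25 = 0.0025, so R = e^0.0025 = 1.0025
Risk-neutral probability p = (e^0.0025 − 0.8607)/(1.1618 − 0.8607) = 0.1418/0.3011 = 0.4709
Terminal stock prices: S_uu = 168.7, S_ud = 125, S_dd = 92.6
Terminal payoffs (K − S): max(-53.73, 0) = 0, max(-10, 0) = 0, max(22.4, 0) = 22.4
Node u (S = 145.2): V_u = e^(−0.0025)·[0.4709·0.0000 + 0.5291·0.0000] = 0.0000
Node d (S = 107.6): V_d = e^(−0.0025)·[0.4709·0.0000 + 0.5291·22.3977] = 11.8214
Node 0 (S = 125): V_0 = e^(−0.0025)·[0.4709·0.0000 + 0.5291·11.8214] = 6.2393

$6.24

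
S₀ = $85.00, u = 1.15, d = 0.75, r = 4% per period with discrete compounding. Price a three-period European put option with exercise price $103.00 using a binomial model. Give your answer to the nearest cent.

Risk-neutral probability p = (1 + 0.04 − 0.75)/(1.15 − 0.75) = 0.2900/0.4000 = 0.7250
Terminal stock prices: S_uuu = 129.3, S_uud = 84.31, S_udd = 54.98, S_ddd = 35.86
Terminal payoffs (K − S): max(-26.27, 0) = 0, max(18.69, 0) = 18.69, max(48.02, 0) = 48.02, max(67.14, 0) = 67.14
Node uu (S = 112.4): V_uu = 1/1.04·[0.7250·0.0000 + 0.2750·18.6906] = 4.9422
Node ud (S = 73.31): V_ud = 1/1.04·[0.7250·18.6906 + 0.2750·48.0156] = 25.7260
Node dd (S = 47.81): V_dd = 1/1.04·[0.7250·48.0156 + 0.2750·67.1406] = 51.2260
Node u (S = 97.75): V_u = 1/1.04·[0.7250·4.9422 + 0.2750·25.7260] = 10.2478
Node d (S = 63.75): V_d = 1/1.04·[0.7250·25.7260 + 0.2750·51.2260] = 31.4793
Node 0 (S = 85): V_0 = 1/1.04·[0.7250·10.2478 + 0.2750·31.4793] = 15.4678

$15.47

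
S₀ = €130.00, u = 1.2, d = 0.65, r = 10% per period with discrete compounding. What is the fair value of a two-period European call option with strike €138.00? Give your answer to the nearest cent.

€27.22

Risk-neutral probability p = (1 + 0.1 − 0.65)/(1.2 − 0.65) = 0.4500/0.5500 = 0.8182
Terminal stock prices: S_uu = 187.2, S_ud = 101.4, S_dd = 54.93
Terminal payoffs (S − K): max(49.2, 0) = 49.2, max(-36.6, 0) = 0, max(-83.07, 0) = 0
Node u (S = 156): V_u = 1/1.1·[0.8182·49.2000 + 0.1818·0.0000] = 36.5950
Node d (S = 84.5): V_d = 1/1.1·[0.8182·0.0000 + 0.1818·0.0000] = 0.0000
Node 0 (S = 130): V_0 = 1/1.1·[0.8182·36.5950 + 0.1818·0.0000] = 27.2195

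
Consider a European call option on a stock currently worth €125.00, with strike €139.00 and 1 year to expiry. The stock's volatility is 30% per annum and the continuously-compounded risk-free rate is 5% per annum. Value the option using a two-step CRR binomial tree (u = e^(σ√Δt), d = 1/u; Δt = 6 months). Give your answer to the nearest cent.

€12.70

CRR parameters: u = e^(σ√Δt) = e^(0.3·√0.5) = 1.2363, d = 1/u = 0.8089
Per-period rate: rΔt = 0.05·0.5 = 0.025, so R = e^0.025 = 1.0253
Risk-neutral probability p = (e^0.025 − 0.8089)/(1.2363 − 0.8089) = 0.2165/0.4275 = 0.5064
Terminal stock prices: S_uu = 191.1, S_ud = 125, S_dd = 81.78
Terminal payoffs (S − K): max(52.06, 0) = 52.06, max(-14, 0) = 0, max(-57.22, 0) = 0
Node u (S = 154.5): V_u = e^(−0.025)·[0.5064·52.0581 + 0.4936·0.0000] = 25.7108
Node d (S = 101.1): V_d = e^(−0.025)·[0.5064·0.0000 + 0.4936·0.0000] = 0.0000
Node 0 (S = 125): V_0 = e^(−0.025)·[0.5064·25.7108 + 0.4936·0.0000] = 12.6982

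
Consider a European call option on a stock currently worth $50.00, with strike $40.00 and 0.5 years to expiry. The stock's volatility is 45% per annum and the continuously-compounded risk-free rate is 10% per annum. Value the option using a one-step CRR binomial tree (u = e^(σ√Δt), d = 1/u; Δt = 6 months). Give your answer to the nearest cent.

$13.67

CRR parameters: u = e^(σ√Δt) = e^(0.45·√0.5) = 1.3746, d = 1/u = 0.7275
Per-period rate: rΔt = 0.1·0.5 = 0.05, so R = e^0.05 = 1.0513
Risk-neutral probability p = (e^0.05 − 0.7275)/(1.3746 − 0.7275) = 0.3238/0.6472 = 0.5003
Terminal stock prices: S_u = 68.73, S_d = 36.37
Terminal payoffs (S − K): max(28.73, 0) = 28.73, max(-3.627, 0) = 0
Node 0 (S = 50): V_0 = e^(−0.05)·[0.5003·28.7324 + 0.4997·0.0000] = 13.6747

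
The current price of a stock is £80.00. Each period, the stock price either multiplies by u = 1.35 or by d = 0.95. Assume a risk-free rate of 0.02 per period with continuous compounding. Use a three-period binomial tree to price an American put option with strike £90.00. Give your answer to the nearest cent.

£11.63

Risk-neutral probability p = (e^0.02 − 0.95)/(1.35 − 0.95) = 0.0702/0.4000 = 0.1755
Terminal stock prices: S_uuu = 196.8, S_uud = 138.5, S_udd = 97.47, S_ddd = 68.59
Terminal payoffs (K − S): max(-106.8, 0) = 0, max(-48.51, 0) = 0, max(-7.47, 0) = 0, max(21.41, 0) = 21.41
Node uu (S = 145.8): continuation = e^(−0.02)·[0.1755·0.0000 + 0.8245·0.0000] = 0.0000; exercise value = 0.0000 ≤ continuation, so V_uu = 0.0000
Node ud (S = 102.6): continuation = e^(−0.02)·[0.1755·0.0000 + 0.8245·0.0000] = 0.0000; exercise value = 0.0000 ≤ continuation, so V_ud = 0.0000
Node dd (S = 72.2): continuation = e^(−0.02)·[0.1755·0.0000 + 0.8245·21.4100] = 17.3029; exercise value = 17.8000 > continuation, so V_dd = 17.8000 (exercise)
Node u (S = 108): continuation = e^(−0.02)·[0.1755·0.0000 + 0.8245·0.0000] = 0.0000; exercise value = 0.0000 ≤ continuation, so V_u = 0.0000
Node d (S = 76): continuation = e^(−0.02)·[0.1755·0.0000 + 0.8245·17.8000] = 14.3854; exercise value = 14.0000 ≤ continuation, so V_d = 14.3854
Node 0 (S = 80): continuation = e^(−0.02)·[0.1755·0.0000 + 0.8245·14.3854] = 11.6259; exercise value = 10.0000 ≤ continuation, so V_0 = 11.6259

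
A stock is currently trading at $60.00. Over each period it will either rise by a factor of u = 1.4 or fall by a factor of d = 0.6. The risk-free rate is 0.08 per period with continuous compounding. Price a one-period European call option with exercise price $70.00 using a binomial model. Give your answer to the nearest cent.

$7.81

Risk-neutral probability p = (e^0.08 − 0.6)/(1.4 − 0.6) = 0.4833/0.8000 = 0.6041
Terminal stock prices: S_u = 84, S_d = 36
Terminal payoffs (S − K): max(14, 0) = 14, max(-34, 0) = 0
Node 0 (S = 60): V_0 = e^(−0.08)·[0.6041·14.0000 + 0.3959·0.0000] = 7.8073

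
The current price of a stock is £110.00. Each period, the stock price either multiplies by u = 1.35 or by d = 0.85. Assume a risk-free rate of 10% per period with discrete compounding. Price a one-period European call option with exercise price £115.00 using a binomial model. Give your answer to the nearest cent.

£15.23

Risk-neutral probability p = (1 + 0.1 − 0.85)/(1.35 − 0.85) = 0.2500/0.5000 = 0.5000
Terminal stock prices: S_u = 148.5, S_d = 93.5
Terminal payoffs (S − K): max(33.5, 0) = 33.5, max(-21.5, 0) = 0
Node 0 (S = 110): V_0 = 1/1.1·[0.5000·33.5000 + 0.5000·0.0000] = 15.2273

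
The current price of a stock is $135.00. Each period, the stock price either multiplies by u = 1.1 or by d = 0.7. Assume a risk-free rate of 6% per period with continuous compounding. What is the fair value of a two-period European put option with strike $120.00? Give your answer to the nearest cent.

$2.89

Risk-neutral probability p = (e^0.06 − 0.7)/(1.1 − 0.7) = 0.3618/0.4000 = 0.9046
Terminal stock prices: S_uu = 163.4, S_ud = 103.9, S_dd = 66.15
Terminal payoffs (K − S): max(-43.35, 0) = 0, max(16.05, 0) = 16.05, max(53.85, 0) = 53.85
Node u (S = 148.5): V_u = e^(−0.06)·[0.9046·0.0000 + 0.0954·16.0500] = 1.4421
Node d (S = 94.5): V_d = e^(−0.06)·[0.9046·16.0500 + 0.0954·53.8500] = 18.5117
Node 0 (S = 135): V_0 = e^(−0.06)·[0.9046·1.4421 + 0.0954·18.5117] = 2.8919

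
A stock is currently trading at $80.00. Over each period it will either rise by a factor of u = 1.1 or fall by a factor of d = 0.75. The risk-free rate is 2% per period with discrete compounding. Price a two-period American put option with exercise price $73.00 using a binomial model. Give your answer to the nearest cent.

$4.10

Risk-neutral probability p = (1 + 0.02 − 0.75)/(1.1 − 0.75) = 0.2700/0.3500 = 0.7714
Terminal stock prices: S_uu = 96.8, S_ud = 66, S_dd = 45
Terminal payoffs (K − S): max(-23.8, 0) = 0, max(7, 0) = 7, max(28, 0) = 28
Node u (S = 88): continuation = 1/1.02·[0.7714·0.0000 + 0.2286·7.0000] = 1.5686; exercise value = 0.0000 ≤ continuation, so V_u = 1.5686
Node d (S = 60): continuation = 1/1.02·[0.7714·7.0000 + 0.2286·28.0000] = 11.5686; exercise value = 13.0000 > continuation, so V_d = 13.0000 (exercise)
Node 0 (S = 80): continuation = 1/1.02·[0.7714·1.5686 + 0.2286·13.0000] = 4.0995; exercise value = 0.0000 ≤ continuation, so V_0 = 4.0995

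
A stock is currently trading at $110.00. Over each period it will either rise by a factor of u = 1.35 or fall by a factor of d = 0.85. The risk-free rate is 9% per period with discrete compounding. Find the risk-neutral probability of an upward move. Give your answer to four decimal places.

p = 0.4800

Risk-neutral probability p = (1 + 0.09 − 0.85)/(1.35 − 0.85) = 0.2400/0.5000 = 0.4800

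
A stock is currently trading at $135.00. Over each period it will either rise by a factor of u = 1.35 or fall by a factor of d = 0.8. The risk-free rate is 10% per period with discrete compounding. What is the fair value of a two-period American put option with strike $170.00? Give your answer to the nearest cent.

$35.00

Risk-neutral probability p = (1 + 0.1 − 0.8)/(1.35 − 0.8) = 0.3000/0.5500 = 0.5455
Terminal stock prices: S_uu = 246, S_ud = 145.8, S_dd = 86.4
Terminal payoffs (K − S): max(-76.04, 0) = 0, max(24.2, 0) = 24.2, max(83.6, 0) = 83.6
Node u (S = 182.2): continuation = 1/1.1·[0.5455·0.0000 + 0.4545·24.2000] = 10.0000; exercise value = 0.0000 ≤ continuation, so V_u = 10.0000
Node d (S = 108): continuation = 1/1.1·[0.5455·24.2000 + 0.4545·83.6000] = 46.5455; exercise value = 62.0000 > continuation, so V_d = 62.0000 (exercise)
Node 0 (S = 135): continuation = 1/1.1·[0.5455·10.0000 + 0.4545·62.0000] = 30.5785; exercise value = 35.0000 > continuation, so V_0 = 35.0000 (exercise)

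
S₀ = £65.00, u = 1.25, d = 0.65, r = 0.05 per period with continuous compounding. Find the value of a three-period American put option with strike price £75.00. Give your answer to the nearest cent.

£15.91

Risk-neutral probability p = (e^0.05 − 0.65)/(1.25 − 0.65) = 0.4013/0.6000 = 0.6688
Terminal stock prices: S_uuu = 127, S_uud = 66.02, S_udd = 34.33, S_ddd = 17.85
Terminal payoffs (K − S): max(-51.95, 0) = 0, max(8.984, 0) = 8.984, max(40.67, 0) = 40.67, max(57.15, 0) = 57.15
Node uu (S = 101.6): continuation = e^(−0.05)·[0.6688·0.0000 + 0.3312·8.9844] = 2.8306; exercise value = 0.0000 ≤ continuation, so V_uu = 2.8306
Node ud (S = 52.81): continuation = e^(−0.05)·[0.6688·8.9844 + 0.3312·40.6719] = 18.5297; exercise value = 22.1875 > continuation, so V_ud = 22.1875 (exercise)
Node dd (S = 27.46): continuation = e^(−0.05)·[0.6688·40.6719 + 0.3312·57.1494] = 43.8797; exercise value = 47.5375 > continuation, so V_dd = 47.5375 (exercise)
Node u (S = 81.25): continuation = e^(−0.05)·[0.6688·2.8306 + 0.3312·22.1875] = 8.7912; exercise value = 0.0000 ≤ continuation, so V_u = 8.7912
Node d (S = 42.25): continuation = e^(−0.05)·[0.6688·22.1875 + 0.3312·47.5375] = 29.0922; exercise value = 32.7500 > continuation, so V_d = 32.7500 (exercise)
Node 0 (S = 65): continuation = e^(−0.05)·[0.6688·8.7912 + 0.3312·32.7500] = 15.9109; exercise value = 10.0000 ≤ continuation, so V_0 = 15.9109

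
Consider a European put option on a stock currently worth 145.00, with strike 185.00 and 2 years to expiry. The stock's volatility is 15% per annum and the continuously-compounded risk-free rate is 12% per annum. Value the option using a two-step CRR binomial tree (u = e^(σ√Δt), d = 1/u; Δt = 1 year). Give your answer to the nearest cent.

CRR parameters: u = e^(σ√Δt) = e^(0.15·√1) = 1.1618, d = 1/u = 0.8607
Per-period rate: rΔt = 0.12·1 = 0.12, so R = e^0.12 = 1.1275
Risk-neutral probability p = (e^0.12 − 0.8607)/(1.1618 − 0.8607) = 0.2668/0.3011 = 0.8860
Terminal stock prices: S_uu = 195.7, S_ud = 145, S_dd = 107.4
Terminal payoffs (K − S): max(-10.73, 0) = 0, max(40, 0) = 40, max(77.58, 0) = 77.58
Node u (S = 168.5): V_u = e^(−0.12)·[0.8860·0.0000 + 0.1140·40.0000] = 4.0454
Node d (S = 124.8): V_d = e^(−0.12)·[0.8860·40.0000 + 0.1140·77.5814] = 39.2776
Node 0 (S = 145): V_0 = e^(−0.12)·[0.8860·4.0454 + 0.1140·39.2776] = 7.1512

7.15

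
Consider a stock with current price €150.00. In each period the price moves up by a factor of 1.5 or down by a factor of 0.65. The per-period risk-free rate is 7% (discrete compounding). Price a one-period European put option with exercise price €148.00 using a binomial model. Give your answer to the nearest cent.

€23.88

Risk-neutral probability p = (1 + 0.07 − 0.65)/(1.5 − 0.65) = 0.4200/0.8500 = 0.4941
Terminal stock prices: S_u = 225, S_d = 97.5
Terminal payoffs (K − S): max(-77, 0) = 0, max(50.5, 0) = 50.5
Node 0 (S = 150): V_0 = 1/1.07·[0.4941·0.0000 + 0.5059·50.5000] = 23.8758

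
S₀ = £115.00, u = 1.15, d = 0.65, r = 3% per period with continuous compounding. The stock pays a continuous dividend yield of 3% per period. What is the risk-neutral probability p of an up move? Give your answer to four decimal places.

p = 0.7000

Per-period risk-free factor R = e^0.03 = 1.0305; dividend-adjusted growth = e^(0.03−0.03) = 1.0000.
Risk-neutral probability p = (1.0000 − 0.65)/(1.15 − 0.65) = 0.3500/0.5000 = 0.7000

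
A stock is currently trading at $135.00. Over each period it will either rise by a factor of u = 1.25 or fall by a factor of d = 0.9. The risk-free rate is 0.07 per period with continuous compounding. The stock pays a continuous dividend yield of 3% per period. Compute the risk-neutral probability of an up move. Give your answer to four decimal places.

Per-period risk-free factor R = e^0.07 = 1.0725; dividend-adjusted growth = e^(0.07−0.03) = 1.0408.
Risk-neutral probability p = (1.0408 − 0.9)/(1.25 − 0.9) = 0.1408/0.3500 = 0.4023

p = 0.4023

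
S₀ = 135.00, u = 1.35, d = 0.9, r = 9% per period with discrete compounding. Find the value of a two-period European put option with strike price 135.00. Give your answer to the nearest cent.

Risk-neutral probability p = (1 + 0.09 − 0.9)/(1.35 − 0.9) = 0.1900/0.4500 = 0.4222
Terminal stock prices: S_uu = 246, S_ud = 164, S_dd = 109.4
Terminal payoffs (K − S): max(-111, 0) = 0, max(-29.03, 0) = 0, max(25.65, 0) = 25.65
Node u (S = 182.2): V_u = 1/1.09·[0.4222·0.0000 + 0.5778·0.0000] = 0.0000
Node d (S = 121.5): V_d = 1/1.09·[0.4222·0.0000 + 0.5778·25.6500] = 13.5963
Node 0 (S = 135): V_0 = 1/1.09·[0.4222·0.0000 + 0.5778·13.5963] = 7.2070

7.21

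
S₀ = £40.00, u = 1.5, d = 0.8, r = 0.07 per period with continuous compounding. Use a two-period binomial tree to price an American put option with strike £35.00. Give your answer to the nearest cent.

Risk-neutral probability p = (e^0.07 − 0.8)/(1.5 − 0.8) = 0.2725/0.7000 = 0.3893
Terminal stock prices: S_uu = 90, S_ud = 48, S_dd = 25.6
Terminal payoffs (K − S): max(-55, 0) = 0, max(-13, 0) = 0, max(9.4, 0) = 9.4
Node u (S = 60): continuation = e^(−0.07)·[0.3893·0.0000 + 0.6107·0.0000] = 0.0000; exercise value = 0.0000 ≤ continuation, so V_u = 0.0000
Node d (S = 32): continuation = e^(−0.07)·[0.3893·0.0000 + 0.6107·9.4000] = 5.3525; exercise value = 3.0000 ≤ continuation, so V_d = 5.3525
Node 0 (S = 40): continuation = e^(−0.07)·[0.3893·0.0000 + 0.6107·5.3525] = 3.0478; exercise value = 0.0000 ≤ continuation, so V_0 = 3.0478

£3.05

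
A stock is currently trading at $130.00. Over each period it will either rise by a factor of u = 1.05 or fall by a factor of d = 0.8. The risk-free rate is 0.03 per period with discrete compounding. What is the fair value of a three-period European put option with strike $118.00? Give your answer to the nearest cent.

$1.14

Risk-neutral probability p = (1 + 0.03 − 0.8)/(1.05 − 0.8) = 0.2300/0.2500 = 0.9200
Terminal stock prices: S_uuu = 150.5, S_uud = 114.7, S_udd = 87.36, S_ddd = 66.56
Terminal payoffs (K − S): max(-32.49, 0) = 0, max(3.34, 0) = 3.34, max(30.64, 0) = 30.64, max(51.44, 0) = 51.44
Node uu (S = 143.3): V_uu = 1/1.03·[0.9200·0.0000 + 0.0800·3.3400] = 0.2594
Node ud (S = 109.2): V_ud = 1/1.03·[0.9200·3.3400 + 0.0800·30.6400] = 5.3631
Node dd (S = 83.2): V_dd = 1/1.03·[0.9200·30.6400 + 0.0800·51.4400] = 31.3631
Node u (S = 136.5): V_u = 1/1.03·[0.9200·0.2594 + 0.0800·5.3631] = 0.6483
Node d (S = 104): V_d = 1/1.03·[0.9200·5.3631 + 0.0800·31.3631] = 7.2263
Node 0 (S = 130): V_0 = 1/1.03·[0.9200·0.6483 + 0.0800·7.2263] = 1.1403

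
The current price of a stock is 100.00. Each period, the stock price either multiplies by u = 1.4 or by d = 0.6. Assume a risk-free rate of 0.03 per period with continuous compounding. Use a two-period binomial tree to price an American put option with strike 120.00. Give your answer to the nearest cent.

Risk-neutral probability p = (e^0.03 − 0.6)/(1.4 − 0.6) = 0.4305/0.8000 = 0.5381
Terminal stock prices: S_uu = 196, S_ud = 84, S_dd = 36
Terminal payoffs (K − S): max(-76, 0) = 0, max(36, 0) = 36, max(84, 0) = 84
Node u (S = 140): continuation = e^(−0.03)·[0.5381·0.0000 + 0.4619·36.0000] = 16.1381; exercise value = 0.0000 ≤ continuation, so V_u = 16.1381
Node d (S = 60): continuation = e^(−0.03)·[0.5381·36.0000 + 0.4619·84.0000] = 56.4535; exercise value = 60.0000 > continuation, so V_d = 60.0000 (exercise)
Node 0 (S = 100): continuation = e^(−0.03)·[0.5381·16.1381 + 0.4619·60.0000] = 35.3235; exercise value = 20.0000 ≤ continuation, so V_0 = 35.3235

35.32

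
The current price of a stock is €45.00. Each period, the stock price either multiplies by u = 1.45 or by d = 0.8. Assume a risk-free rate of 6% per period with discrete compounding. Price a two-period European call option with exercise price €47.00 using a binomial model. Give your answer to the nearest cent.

€9.00

Risk-neutral probability p = (1 + 0.06 − 0.8)/(1.45 − 0.8) = 0.2600/0.6500 = 0.4000
Terminal stock prices: S_uu = 94.61, S_ud = 52.2, S_dd = 28.8
Terminal payoffs (S − K): max(47.61, 0) = 47.61, max(5.2, 0) = 5.2, max(-18.2, 0) = 0
Node u (S = 65.25): V_u = 1/1.06·[0.4000·47.6125 + 0.6000·5.2000] = 20.9104
Node d (S = 36): V_d = 1/1.06·[0.4000·5.2000 + 0.6000·0.0000] = 1.9623
Node 0 (S = 45): V_0 = 1/1.06·[0.4000·20.9104 + 0.6000·1.9623] = 9.0014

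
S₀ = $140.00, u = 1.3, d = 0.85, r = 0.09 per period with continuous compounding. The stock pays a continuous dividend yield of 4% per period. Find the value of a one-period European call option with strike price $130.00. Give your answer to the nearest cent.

Per-period risk-free factor R = e^0.09 = 1.0942; dividend-adjusted growth = e^(0.09−0.04) = 1.0513.
Risk-neutral probability p = (1.0513 − 0.85)/(1.3 − 0.85) = 0.2013/0.4500 = 0.4473
Terminal stock prices: S_u = 182, S_d = 119
Terminal payoffs (S − K): max(52, 0) = 52, max(-11, 0) = 0
Node 0 (S = 140): V_0 = e^(−0.09)·[0.4473·52.0000 + 0.5527·0.0000] = 21.2562

$21.26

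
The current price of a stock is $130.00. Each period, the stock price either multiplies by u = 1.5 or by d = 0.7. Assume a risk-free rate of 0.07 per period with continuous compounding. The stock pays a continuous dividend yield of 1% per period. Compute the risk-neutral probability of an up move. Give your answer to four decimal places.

Per-period risk-free factor R = e^0.07 = 1.0725; dividend-adjusted growth = e^(0.07−0.01) = 1.0618.
Risk-neutral probability p = (1.0618 − 0.7)/(1.5 − 0.7) = 0.3618/0.8000 = 0.4523

p = 0.4523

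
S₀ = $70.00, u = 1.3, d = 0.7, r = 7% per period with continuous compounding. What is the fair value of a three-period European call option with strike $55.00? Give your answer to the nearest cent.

$29.05

Risk-neutral probability p = (e^0.07 − 0.7)/(1.3 − 0.7) = 0.3725/0.6000 = 0.6208
Terminal stock prices: S_uuu = 153.8, S_uud = 82.81, S_udd = 44.59, S_ddd = 24.01
Terminal payoffs (S − K): max(98.79, 0) = 98.79, max(27.81, 0) = 27.81, max(-10.41, 0) = 0, max(-30.99, 0) = 0
Node uu (S = 118.3): V_uu = e^(−0.07)·[0.6208·98.7900 + 0.3792·27.8100] = 67.0183
Node ud (S = 63.7): V_ud = e^(−0.07)·[0.6208·27.8100 + 0.3792·0.0000] = 16.0985
Node dd (S = 34.3): V_dd = e^(−0.07)·[0.6208·0.0000 + 0.3792·0.0000] = 0.0000
Node u (S = 91): V_u = e^(−0.07)·[0.6208·67.0183 + 0.3792·16.0985] = 44.4863
Node d (S = 49): V_d = e^(−0.07)·[0.6208·16.0985 + 0.3792·0.0000] = 9.3190
Node 0 (S = 70): V_0 = e^(−0.07)·[0.6208·44.4863 + 0.3792·9.3190] = 29.0464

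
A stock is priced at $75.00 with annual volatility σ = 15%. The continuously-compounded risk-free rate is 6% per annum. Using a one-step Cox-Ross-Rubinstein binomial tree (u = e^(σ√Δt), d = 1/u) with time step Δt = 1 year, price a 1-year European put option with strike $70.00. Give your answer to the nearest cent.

$1.70

CRR parameters: u = e^(σ√Δt) = e^(0.15·√1) = 1.1618, d = 1/u = 0.8607
Per-period rate: rΔt = 0.06·1 = 0.06, so R = e^0.06 = 1.0618
Risk-neutral probability p = (e^0.06 − 0.8607)/(1.1618 − 0.8607) = 0.2011/0.3011 = 0.6679
Terminal stock prices: S_u = 87.14, S_d = 64.55
Terminal payoffs (K − S): max(-17.14, 0) = 0, max(5.447, 0) = 5.447
Node 0 (S = 75): V_0 = e^(−0.06)·[0.6679·0.0000 + 0.3321·5.4469] = 1.7035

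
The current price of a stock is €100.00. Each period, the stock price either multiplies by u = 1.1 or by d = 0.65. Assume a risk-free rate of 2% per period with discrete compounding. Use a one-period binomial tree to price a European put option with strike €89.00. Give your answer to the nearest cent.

€4.18

Risk-neutral probability p = (1 + 0.02 − 0.65)/(1.1 − 0.65) = 0.3700/0.4500 = 0.8222
Terminal stock prices: S_u = 110, S_d = 65
Terminal payoffs (K − S): max(-21, 0) = 0, max(24, 0) = 24
Node 0 (S = 100): V_0 = 1/1.02·[0.8222·0.0000 + 0.1778·24.0000] = 4.1830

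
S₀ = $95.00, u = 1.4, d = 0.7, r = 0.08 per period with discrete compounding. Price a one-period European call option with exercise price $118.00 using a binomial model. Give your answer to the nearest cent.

Risk-neutral probability p = (1 + 0.08 − 0.7)/(1.4 − 0.7) = 0.3800/0.7000 = 0.5429
Terminal stock prices: S_u = 133, S_d = 66.5
Terminal payoffs (S − K): max(15, 0) = 15, max(-51.5, 0) = 0
Node 0 (S = 95): V_0 = 1/1.08·[0.5429·15.0000 + 0.4571·0.0000] = 7.5397

$7.54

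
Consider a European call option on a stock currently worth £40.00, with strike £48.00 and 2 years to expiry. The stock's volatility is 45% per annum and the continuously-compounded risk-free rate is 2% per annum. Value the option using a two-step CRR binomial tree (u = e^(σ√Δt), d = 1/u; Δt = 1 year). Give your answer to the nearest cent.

£8.18

CRR parameters: u = e^(σ√Δt) = e^(0.45·√1) = 1.5683, d = 1/u = 0.6376
Per-period rate: rΔt = 0.02·1 = 0.02, so R = e^0.02 = 1.0202
Risk-neutral probability p = (e^0.02 − 0.6376)/(1.5683 − 0.6376) = 0.3826/0.9307 = 0.4111
Terminal stock prices: S_uu = 98.38, S_ud = 40, S_dd = 16.26
Terminal payoffs (S − K): max(50.38, 0) = 50.38, max(-8, 0) = 0, max(-31.74, 0) = 0
Node u (S = 62.73): V_u = e^(−0.02)·[0.4111·50.3841 + 0.5889·0.0000] = 20.3011
Node d (S = 25.51): V_d = e^(−0.02)·[0.4111·0.0000 + 0.5889·0.0000] = 0.0000
Node 0 (S = 40): V_0 = e^(−0.02)·[0.4111·20.3011 + 0.5889·0.0000] = 8.1799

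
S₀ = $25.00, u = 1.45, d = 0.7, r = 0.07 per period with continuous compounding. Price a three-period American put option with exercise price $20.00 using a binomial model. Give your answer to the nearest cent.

Risk-neutral probability p = (e^0.07 − 0.7)/(1.45 − 0.7) = 0.3725/0.7500 = 0.4967
Terminal stock prices: S_uuu = 76.22, S_uud = 36.79, S_udd = 17.76, S_ddd = 8.575
Terminal payoffs (K − S): max(-56.22, 0) = 0, max(-16.79, 0) = 0, max(2.238, 0) = 2.238, max(11.43, 0) = 11.43
Node uu (S = 52.56): continuation = e^(−0.07)·[0.4967·0.0000 + 0.5033·0.0000] = 0.0000; exercise value = 0.0000 ≤ continuation, so V_uu = 0.0000
Node ud (S = 25.38): continuation = e^(−0.07)·[0.4967·0.0000 + 0.5033·2.2375] = 1.0500; exercise value = 0.0000 ≤ continuation, so V_ud = 1.0500
Node dd (S = 12.25): continuation = e^(−0.07)·[0.4967·2.2375 + 0.5033·11.4250] = 6.3979; exercise value = 7.7500 > continuation, so V_dd = 7.7500 (exercise)
Node u (S = 36.25): continuation = e^(−0.07)·[0.4967·0.0000 + 0.5033·1.0500] = 0.4928; exercise value = 0.0000 ≤ continuation, so V_u = 0.4928
Node d (S = 17.5): continuation = e^(−0.07)·[0.4967·1.0500 + 0.5033·7.7500] = 4.1233; exercise value = 2.5000 ≤ continuation, so V_d = 4.1233
Node 0 (S = 25): continuation = e^(−0.07)·[0.4967·0.4928 + 0.5033·4.1233] = 2.1633; exercise value = 0.0000 ≤ continuation, so V_0 = 2.1633

$2.16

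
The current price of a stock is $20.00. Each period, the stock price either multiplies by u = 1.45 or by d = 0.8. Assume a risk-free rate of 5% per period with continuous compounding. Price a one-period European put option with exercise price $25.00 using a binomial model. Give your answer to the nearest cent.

Risk-neutral probability p = (e^0.05 − 0.8)/(1.45 − 0.8) = 0.2513/0.6500 = 0.3866
Terminal stock prices: S_u = 29, S_d = 16
Terminal payoffs (K − S): max(-4, 0) = 0, max(9, 0) = 9
Node 0 (S = 20): V_0 = e^(−0.05)·[0.3866·0.0000 + 0.6134·9.0000] = 5.2516

$5.25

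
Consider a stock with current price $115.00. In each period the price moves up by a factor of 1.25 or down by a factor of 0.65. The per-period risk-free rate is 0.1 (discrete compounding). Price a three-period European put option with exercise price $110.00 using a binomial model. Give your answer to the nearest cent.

$6.13

Risk-neutral probability p = (1 + 0.1 − 0.65)/(1.25 − 0.65) = 0.4500/0.6000 = 0.7500
Terminal stock prices: S_uuu = 224.6, S_uud = 116.8, S_udd = 60.73, S_ddd = 31.58
Terminal payoffs (K − S): max(-114.6, 0) = 0, max(-6.797, 0) = 0, max(49.27, 0) = 49.27, max(78.42, 0) = 78.42
Node uu (S = 179.7): V_uu = 1/1.1·[0.7500·0.0000 + 0.2500·0.0000] = 0.0000
Node ud (S = 93.44): V_ud = 1/1.1·[0.7500·0.0000 + 0.2500·49.2656] = 11.1967
Node dd (S = 48.59): V_dd = 1/1.1·[0.7500·49.2656 + 0.2500·78.4181] = 51.4125
Node u (S = 143.8): V_u = 1/1.1·[0.7500·0.0000 + 0.2500·11.1967] = 2.5447
Node d (S = 74.75): V_d = 1/1.1·[0.7500·11.1967 + 0.2500·51.4125] = 19.3188
Node 0 (S = 115): V_0 = 1/1.1·[0.7500·2.5447 + 0.2500·19.3188] = 6.1257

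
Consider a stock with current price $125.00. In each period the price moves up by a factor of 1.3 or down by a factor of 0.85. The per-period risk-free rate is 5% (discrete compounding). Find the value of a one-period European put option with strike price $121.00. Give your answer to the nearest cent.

$7.80

Risk-neutral probability p = (1 + 0.05 − 0.85)/(1.3 − 0.85) = 0.2000/0.4500 = 0.4444
Terminal stock prices: S_u = 162.5, S_d = 106.2
Terminal payoffs (K − S): max(-41.5, 0) = 0, max(14.75, 0) = 14.75
Node 0 (S = 125): V_0 = 1/1.05·[0.4444·0.0000 + 0.5556·14.7500] = 7.8042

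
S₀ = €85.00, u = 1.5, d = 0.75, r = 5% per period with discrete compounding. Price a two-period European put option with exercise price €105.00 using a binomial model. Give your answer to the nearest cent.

Risk-neutral probability p = (1 + 0.05 − 0.75)/(1.5 − 0.75) = 0.3000/0.7500 = 0.4000
Terminal stock prices: S_uu = 191.2, S_ud = 95.62, S_dd = 47.81
Terminal payoffs (K − S): max(-86.25, 0) = 0, max(9.375, 0) = 9.375, max(57.19, 0) = 57.19
Node u (S = 127.5): V_u = 1/1.05·[0.4000·0.0000 + 0.6000·9.3750] = 5.3571
Node d (S = 63.75): V_d = 1/1.05·[0.4000·9.3750 + 0.6000·57.1875] = 36.2500
Node 0 (S = 85): V_0 = 1/1.05·[0.4000·5.3571 + 0.6000·36.2500] = 22.7551

€22.76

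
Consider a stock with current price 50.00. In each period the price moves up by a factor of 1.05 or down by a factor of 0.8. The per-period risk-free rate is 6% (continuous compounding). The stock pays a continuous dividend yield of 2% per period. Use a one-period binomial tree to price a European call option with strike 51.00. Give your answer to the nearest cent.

Per-period risk-free factor R = e^0.06 = 1.0618; dividend-adjusted growth = e^(0.06−0.02) = 1.0408.
Risk-neutral probability p = (1.0408 − 0.8)/(1.05 − 0.8) = 0.2408/0.2500 = 0.9632
Terminal stock prices: S_u = 52.5, S_d = 40
Terminal payoffs (S − K): max(1.5, 0) = 1.5, max(-11, 0) = 0
Node 0 (S = 50): V_0 = e^(−0.06)·[0.9632·1.5000 + 0.0368·0.0000] = 1.3607

1.36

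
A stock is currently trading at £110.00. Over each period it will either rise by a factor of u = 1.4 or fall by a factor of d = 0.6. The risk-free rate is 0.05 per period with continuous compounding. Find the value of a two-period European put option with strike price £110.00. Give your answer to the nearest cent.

Risk-neutral probability p = (e^0.05 − 0.6)/(1.4 − 0.6) = 0.4513/0.8000 = 0.5641
Terminal stock prices: S_uu = 215.6, S_ud = 92.4, S_dd = 39.6
Terminal payoffs (K − S): max(-105.6, 0) = 0, max(17.6, 0) = 17.6, max(70.4, 0) = 70.4
Node u (S = 154): V_u = e^(−0.05)·[0.5641·0.0000 + 0.4359·17.6000] = 7.2979
Node d (S = 66): V_d = e^(−0.05)·[0.5641·17.6000 + 0.4359·70.4000] = 38.6352
Node 0 (S = 110): V_0 = e^(−0.05)·[0.5641·7.2979 + 0.4359·38.6352] = 19.9360

£19.94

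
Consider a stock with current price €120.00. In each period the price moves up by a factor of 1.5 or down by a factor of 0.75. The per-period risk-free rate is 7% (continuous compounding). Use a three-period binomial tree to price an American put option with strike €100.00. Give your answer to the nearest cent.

Risk-neutral probability p = (e^0.07 − 0.75)/(1.5 − 0.75) = 0.3225/0.7500 = 0.4300
Terminal stock prices: S_uuu = 405, S_uud = 202.5, S_udd = 101.2, S_ddd = 50.62
Terminal payoffs (K − S): max(-305, 0) = 0, max(-102.5, 0) = 0, max(-1.25, 0) = 0, max(49.38, 0) = 49.38
Node uu (S = 270): continuation = e^(−0.07)·[0.4300·0.0000 + 0.5700·0.0000] = 0.0000; exercise value = 0.0000 ≤ continuation, so V_uu = 0.0000
Node ud (S = 135): continuation = e^(−0.07)·[0.4300·0.0000 + 0.5700·0.0000] = 0.0000; exercise value = 0.0000 ≤ continuation, so V_ud = 0.0000
Node dd (S = 67.5): continuation = e^(−0.07)·[0.4300·0.0000 + 0.5700·49.3750] = 26.2406; exercise value = 32.5000 > continuation, so V_dd = 32.5000 (exercise)
Node u (S = 180): continuation = e^(−0.07)·[0.4300·0.0000 + 0.5700·0.0000] = 0.0000; exercise value = 0.0000 ≤ continuation, so V_u = 0.0000
Node d (S = 90): continuation = e^(−0.07)·[0.4300·0.0000 + 0.5700·32.5000] = 17.2723; exercise value = 10.0000 ≤ continuation, so V_d = 17.2723
Node 0 (S = 120): continuation = e^(−0.07)·[0.4300·0.0000 + 0.5700·17.2723] = 9.1794; exercise value = 0.0000 ≤ continuation, so V_0 = 9.1794

€9.18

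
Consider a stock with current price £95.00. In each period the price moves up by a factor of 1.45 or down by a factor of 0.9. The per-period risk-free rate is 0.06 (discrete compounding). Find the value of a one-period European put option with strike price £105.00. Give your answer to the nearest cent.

£13.04

Risk-neutral probability p = (1 + 0.06 − 0.9)/(1.45 − 0.9) = 0.1600/0.5500 = 0.2909
Terminal stock prices: S_u = 137.8, S_d = 85.5
Terminal payoffs (K − S): max(-32.75, 0) = 0, max(19.5, 0) = 19.5
Node 0 (S = 95): V_0 = 1/1.06·[0.2909·0.0000 + 0.7091·19.5000] = 13.0446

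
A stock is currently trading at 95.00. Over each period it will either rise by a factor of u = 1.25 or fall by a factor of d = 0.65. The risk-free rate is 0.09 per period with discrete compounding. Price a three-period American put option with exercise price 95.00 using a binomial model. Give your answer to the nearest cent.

Risk-neutral probability p = (1 + 0.09 − 0.65)/(1.25 − 0.65) = 0.4400/0.6000 = 0.7333
Terminal stock prices: S_uuu = 185.5, S_uud = 96.48, S_udd = 50.17, S_ddd = 26.09
Terminal payoffs (K − S): max(-90.55, 0) = 0, max(-1.484, 0) = 0, max(44.83, 0) = 44.83, max(68.91, 0) = 68.91
Node uu (S = 148.4): continuation = 1/1.09·[0.7333·0.0000 + 0.2667·0.0000] = 0.0000; exercise value = 0.0000 ≤ continuation, so V_uu = 0.0000
Node ud (S = 77.19): continuation = 1/1.09·[0.7333·0.0000 + 0.2667·44.8281] = 10.9671; exercise value = 17.8125 > continuation, so V_ud = 17.8125 (exercise)
Node dd (S = 40.14): continuation = 1/1.09·[0.7333·44.8281 + 0.2667·68.9106] = 47.0185; exercise value = 54.8625 > continuation, so V_dd = 54.8625 (exercise)
Node u (S = 118.8): continuation = 1/1.09·[0.7333·0.0000 + 0.2667·17.8125] = 4.3578; exercise value = 0.0000 ≤ continuation, so V_u = 4.3578
Node d (S = 61.75): continuation = 1/1.09·[0.7333·17.8125 + 0.2667·54.8625] = 25.4060; exercise value = 33.2500 > continuation, so V_d = 33.2500 (exercise)
Node 0 (S = 95): continuation = 1/1.09·[0.7333·4.3578 + 0.2667·33.2500] = 11.0664; exercise value = 0.0000 ≤ continuation, so V_0 = 11.0664

11.07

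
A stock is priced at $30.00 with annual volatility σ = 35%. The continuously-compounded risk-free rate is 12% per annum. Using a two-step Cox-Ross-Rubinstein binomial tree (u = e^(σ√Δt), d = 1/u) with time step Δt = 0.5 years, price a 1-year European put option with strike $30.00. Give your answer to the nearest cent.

CRR parameters: u = e^(σ√Δt) = e^(0.35·√0.5) = 1.2808, d = 1/u = 0.7808
Per-period rate: rΔt = 0.12·0.5 = 0.06, so R = e^0.06 = 1.0618
Risk-neutral probability p = (e^0.06 − 0.7808)/(1.2808 − 0.7808) = 0.2811/0.5000 = 0.5621
Terminal stock prices: S_uu = 49.21, S_ud = 30, S_dd = 18.29
Terminal payoffs (K − S): max(-19.21, 0) = 0, max(0, 0) = 0, max(11.71, 0) = 11.71
Node u (S = 38.42): V_u = e^(−0.06)·[0.5621·0.0000 + 0.4379·0.0000] = 0.0000
Node d (S = 23.42): V_d = e^(−0.06)·[0.5621·0.0000 + 0.4379·11.7124] = 4.8301
Node 0 (S = 30): V_0 = e^(−0.06)·[0.5621·0.0000 + 0.4379·4.8301] = 1.9919

$1.99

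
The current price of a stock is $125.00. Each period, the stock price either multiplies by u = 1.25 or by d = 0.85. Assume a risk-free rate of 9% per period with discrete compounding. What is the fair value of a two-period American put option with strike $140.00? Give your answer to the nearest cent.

$15.00

Risk-neutral probability p = (1 + 0.09 − 0.85)/(1.25 − 0.85) = 0.2400/0.4000 = 0.6000
Terminal stock prices: S_uu = 195.3, S_ud = 132.8, S_dd = 90.31
Terminal payoffs (K − S): max(-55.31, 0) = 0, max(7.188, 0) = 7.188, max(49.69, 0) = 49.69
Node u (S = 156.2): continuation = 1/1.09·[0.6000·0.0000 + 0.4000·7.1875] = 2.6376; exercise value = 0.0000 ≤ continuation, so V_u = 2.6376
Node d (S = 106.2): continuation = 1/1.09·[0.6000·7.1875 + 0.4000·49.6875] = 22.1904; exercise value = 33.7500 > continuation, so V_d = 33.7500 (exercise)
Node 0 (S = 125): continuation = 1/1.09·[0.6000·2.6376 + 0.4000·33.7500] = 13.8372; exercise value = 15.0000 > continuation, so V_0 = 15.0000 (exercise)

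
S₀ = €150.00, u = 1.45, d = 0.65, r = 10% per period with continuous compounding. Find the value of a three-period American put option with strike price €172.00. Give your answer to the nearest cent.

Risk-neutral probability p = (e^0.1 − 0.65)/(1.45 − 0.65) = 0.4552/0.8000 = 0.5690
Terminal stock prices: S_uuu = 457.3, S_uud = 205, S_udd = 91.89, S_ddd = 41.19
Terminal payoffs (K − S): max(-285.3, 0) = 0, max(-32.99, 0) = 0, max(80.11, 0) = 80.11, max(130.8, 0) = 130.8
Node uu (S = 315.4): continuation = e^(−0.1)·[0.5690·0.0000 + 0.4310·0.0000] = 0.0000; exercise value = 0.0000 ≤ continuation, so V_uu = 0.0000
Node ud (S = 141.4): continuation = e^(−0.1)·[0.5690·0.0000 + 0.4310·80.1062] = 31.2429; exercise value = 30.6250 ≤ continuation, so V_ud = 31.2429
Node dd (S = 63.38): continuation = e^(−0.1)·[0.5690·80.1062 + 0.4310·130.8063] = 92.2570; exercise value = 108.6250 > continuation, so V_dd = 108.6250 (exercise)
Node u (S = 217.5): continuation = e^(−0.1)·[0.5690·0.0000 + 0.4310·31.2429] = 12.1853; exercise value = 0.0000 ≤ continuation, so V_u = 12.1853
Node d (S = 97.5): continuation = e^(−0.1)·[0.5690·31.2429 + 0.4310·108.6250] = 58.4501; exercise value = 74.5000 > continuation, so V_d = 74.5000 (exercise)
Node 0 (S = 150): continuation = e^(−0.1)·[0.5690·12.1853 + 0.4310·74.5000] = 35.3295; exercise value = 22.0000 ≤ continuation, so V_0 = 35.3295

€35.33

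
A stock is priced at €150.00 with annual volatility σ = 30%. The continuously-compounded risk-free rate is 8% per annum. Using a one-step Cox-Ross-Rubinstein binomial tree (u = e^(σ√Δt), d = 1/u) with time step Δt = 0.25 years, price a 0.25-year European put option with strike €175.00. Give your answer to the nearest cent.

€21.53

CRR parameters: u = e^(σ√Δt) = e^(0.3·√0.25) = 1.1618, d = 1/u = 0.8607
Per-period rate: rΔt = 0.08·0.25 = 0.02, so R = e^0.02 = 1.0202
Risk-neutral probability p = (e^0.02 − 0.8607)/(1.1618 − 0.8607) = 0.1595/0.3011 = 0.5297
Terminal stock prices: S_u = 174.3, S_d = 129.1
Terminal payoffs (K − S): max(0.7249, 0) = 0.7249, max(45.89, 0) = 45.89
Node 0 (S = 150): V_0 = e^(−0.02)·[0.5297·0.7249 + 0.4703·45.8938] = 21.5348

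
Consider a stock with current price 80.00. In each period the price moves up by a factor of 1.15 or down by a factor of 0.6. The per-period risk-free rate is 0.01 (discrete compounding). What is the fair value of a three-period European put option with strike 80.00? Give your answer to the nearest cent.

Risk-neutral probability p = (1 + 0.01 − 0.6)/(1.15 − 0.6) = 0.4100/0.5500 = 0.7455
Terminal stock prices: S_uuu = 121.7, S_uud = 63.48, S_udd = 33.12, S_ddd = 17.28
Terminal payoffs (K − S): max(-41.67, 0) = 0, max(16.52, 0) = 16.52, max(46.88, 0) = 46.88, max(62.72, 0) = 62.72
Node uu (S = 105.8): V_uu = 1/1.01·[0.7455·0.0000 + 0.2545·16.5200] = 4.1635
Node ud (S = 55.2): V_ud = 1/1.01·[0.7455·16.5200 + 0.2545·46.8800] = 24.0079
Node dd (S = 28.8): V_dd = 1/1.01·[0.7455·46.8800 + 0.2545·62.7200] = 50.4079
Node u (S = 92): V_u = 1/1.01·[0.7455·4.1635 + 0.2545·24.0079] = 9.1235
Node d (S = 48): V_d = 1/1.01·[0.7455·24.0079 + 0.2545·50.4079] = 30.4237
Node 0 (S = 80): V_0 = 1/1.01·[0.7455·9.1235 + 0.2545·30.4237] = 14.4014

14.40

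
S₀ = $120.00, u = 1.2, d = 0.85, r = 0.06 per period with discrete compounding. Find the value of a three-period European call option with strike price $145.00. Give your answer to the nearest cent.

Risk-neutral probability p = (1 + 0.06 − 0.85)/(1.2 − 0.85) = 0.2100/0.3500 = 0.6000
Terminal stock prices: S_uuu = 207.4, S_uud = 146.9, S_udd = 104, S_ddd = 73.69
Terminal payoffs (S − K): max(62.36, 0) = 62.36, max(1.88, 0) = 1.88, max(-40.96, 0) = 0, max(-71.31, 0) = 0
Node uu (S = 172.8): V_uu = 1/1.06·[0.6000·62.3600 + 0.4000·1.8800] = 36.0075
Node ud (S = 122.4): V_ud = 1/1.06·[0.6000·1.8800 + 0.4000·0.0000] = 1.0642
Node dd (S = 86.7): V_dd = 1/1.06·[0.6000·0.0000 + 0.4000·0.0000] = 0.0000
Node u (S = 144): V_u = 1/1.06·[0.6000·36.0075 + 0.4000·1.0642] = 20.7832
Node d (S = 102): V_d = 1/1.06·[0.6000·1.0642 + 0.4000·0.0000] = 0.6023
Node 0 (S = 120): V_0 = 1/1.06·[0.6000·20.7832 + 0.4000·0.6023] = 11.9914

$11.99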